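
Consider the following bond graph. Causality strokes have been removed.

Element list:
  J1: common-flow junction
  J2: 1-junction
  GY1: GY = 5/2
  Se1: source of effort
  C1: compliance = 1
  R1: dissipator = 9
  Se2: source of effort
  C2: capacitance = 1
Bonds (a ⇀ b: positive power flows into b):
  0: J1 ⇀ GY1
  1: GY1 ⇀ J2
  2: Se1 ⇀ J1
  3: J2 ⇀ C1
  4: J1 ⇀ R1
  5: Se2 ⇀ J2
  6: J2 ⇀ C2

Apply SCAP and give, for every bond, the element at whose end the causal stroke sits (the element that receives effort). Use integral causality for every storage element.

bond 0 |GY1
bond 1 |GY1
bond 2 |J1
bond 3 |J2
bond 4 |J1
bond 5 |J2
bond 6 |J2

β2 stroke at J1  (Se1: effort source, stroke at far end)
β5 stroke at J2  (source Se2 imposes e)
β3 stroke at J2  (C1 integral (e out))
β6 stroke at J2  (C2: C, integral causality)
β1 stroke at GY1  (J2: last free bond brings flow in)
β0 stroke at GY1  (GY1 both-in/both-out from 1)
β4 stroke at J1  (J1: bond 0 brought flow, rest push out)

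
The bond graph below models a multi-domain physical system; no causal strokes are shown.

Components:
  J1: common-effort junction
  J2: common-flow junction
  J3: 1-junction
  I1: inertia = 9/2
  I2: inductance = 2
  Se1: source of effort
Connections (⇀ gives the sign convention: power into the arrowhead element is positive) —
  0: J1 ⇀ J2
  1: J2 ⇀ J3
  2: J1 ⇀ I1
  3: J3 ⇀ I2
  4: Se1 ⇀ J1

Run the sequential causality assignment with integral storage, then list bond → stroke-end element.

β0 →J2
β1 →J3
β2 →I1
β3 →I2
β4 →J1

bond 4 stroke at J1  (Se1 fixes effort; stroke away)
bond 0 stroke at J2  (J1: bond 4 brought effort, rest push out)
bond 2 stroke at I1  (0-jn J1 has e-setter on 4)
bond 1 stroke at J3  (J2: last free bond brings flow in)
bond 3 stroke at I2  (J3 needs exactly one f-in)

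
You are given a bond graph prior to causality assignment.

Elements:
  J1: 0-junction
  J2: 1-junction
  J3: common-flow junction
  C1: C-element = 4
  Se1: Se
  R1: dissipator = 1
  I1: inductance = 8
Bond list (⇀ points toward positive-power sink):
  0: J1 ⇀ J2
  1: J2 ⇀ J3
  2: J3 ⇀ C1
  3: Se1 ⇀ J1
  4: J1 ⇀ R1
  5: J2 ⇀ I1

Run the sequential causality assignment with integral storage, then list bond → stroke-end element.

bond 3 →J1  (source Se1 imposes e)
bond 0 →J2  (J1 effort already set via bond 3)
bond 4 →R1  (0-jn J1 has e-setter on 3)
bond 2 →J3  (C1 integral (e out))
bond 1 →J2  (only one flow-in slot at J3)
bond 5 →I1  (only one flow-in slot at J2)

#0 stroke→J2
#1 stroke→J2
#2 stroke→J3
#3 stroke→J1
#4 stroke→R1
#5 stroke→I1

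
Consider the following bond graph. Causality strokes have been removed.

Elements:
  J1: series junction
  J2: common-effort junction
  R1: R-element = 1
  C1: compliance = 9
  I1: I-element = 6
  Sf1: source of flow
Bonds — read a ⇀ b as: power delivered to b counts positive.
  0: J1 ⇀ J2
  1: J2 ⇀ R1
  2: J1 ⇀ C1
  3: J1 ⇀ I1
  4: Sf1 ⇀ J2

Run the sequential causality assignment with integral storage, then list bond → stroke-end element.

#0 |J1
#1 |J2
#2 |J1
#3 |I1
#4 |Sf1

#4 stroke→Sf1  (Sf1 fixes flow; stroke at Sf1)
#2 stroke→J1  (C1 outputs effort q/C1)
#3 stroke→I1  (I1 integral (f out))
#0 stroke→J1  (J1: bond 3 brought flow, rest push out)
#1 stroke→J2  (J2 needs exactly one e-in)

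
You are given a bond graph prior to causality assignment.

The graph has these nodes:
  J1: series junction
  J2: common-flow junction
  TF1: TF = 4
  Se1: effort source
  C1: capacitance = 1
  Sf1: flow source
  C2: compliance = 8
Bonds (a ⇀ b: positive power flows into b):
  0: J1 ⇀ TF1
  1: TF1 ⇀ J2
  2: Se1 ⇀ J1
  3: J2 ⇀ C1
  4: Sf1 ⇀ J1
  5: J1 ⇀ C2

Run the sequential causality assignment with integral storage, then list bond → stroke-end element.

#0 |J1
#1 |TF1
#2 |J1
#3 |J2
#4 |Sf1
#5 |J1

β2 stroke→J1  (Se1: effort source, stroke at far end)
β4 stroke→Sf1  (Sf1 fixes flow; stroke at Sf1)
β0 stroke→J1  (common-f at J1 fixed by 4)
β5 stroke→J1  (common-f at J1 fixed by 4)
β1 stroke→TF1  (TF1 one-in-one-out from 0)
β3 stroke→J2  (J2 flow already set via bond 1)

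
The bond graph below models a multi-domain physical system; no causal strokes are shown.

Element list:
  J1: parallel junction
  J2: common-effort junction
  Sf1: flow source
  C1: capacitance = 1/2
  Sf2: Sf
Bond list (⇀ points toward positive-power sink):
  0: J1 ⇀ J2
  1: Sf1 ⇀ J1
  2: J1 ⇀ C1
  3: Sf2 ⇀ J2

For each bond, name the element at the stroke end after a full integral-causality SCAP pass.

β1 stroke→Sf1  (Sf1: flow source, stroke at near end)
β3 stroke→Sf2  (Sf2 fixes flow; stroke at Sf2)
β0 stroke→J2  (J2 needs exactly one e-in)
β2 stroke→J1  (J1: last free bond brings effort in)

b0 |J2
b1 |Sf1
b2 |J1
b3 |Sf2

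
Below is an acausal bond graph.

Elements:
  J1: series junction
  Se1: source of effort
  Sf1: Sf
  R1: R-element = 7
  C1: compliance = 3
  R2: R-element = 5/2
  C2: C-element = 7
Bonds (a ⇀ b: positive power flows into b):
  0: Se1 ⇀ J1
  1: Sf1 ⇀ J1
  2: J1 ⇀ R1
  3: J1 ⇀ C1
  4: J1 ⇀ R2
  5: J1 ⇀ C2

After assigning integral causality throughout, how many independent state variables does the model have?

2  (C1, C2 all integral)

b0 stroke at J1  (source Se1 imposes e)
b1 stroke at Sf1  (source Sf1 imposes f)
b2 stroke at J1  (J1: bond 1 brought flow, rest push out)
b3 stroke at J1  (J1 flow already set via bond 1)
b4 stroke at J1  (common-f at J1 fixed by 1)
b5 stroke at J1  (common-f at J1 fixed by 1)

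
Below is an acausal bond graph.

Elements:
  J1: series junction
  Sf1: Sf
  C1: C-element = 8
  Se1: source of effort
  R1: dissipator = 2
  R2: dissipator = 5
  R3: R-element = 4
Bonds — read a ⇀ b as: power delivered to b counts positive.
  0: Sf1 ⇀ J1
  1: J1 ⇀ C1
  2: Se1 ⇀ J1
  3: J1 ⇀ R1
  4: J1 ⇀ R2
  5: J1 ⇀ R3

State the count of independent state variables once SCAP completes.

1  (C1 all integral)

b0 stroke at Sf1  (source Sf1 imposes f)
b2 stroke at J1  (Se1: effort source, stroke at far end)
b1 stroke at J1  (J1: bond 0 brought flow, rest push out)
b3 stroke at J1  (J1: bond 0 brought flow, rest push out)
b4 stroke at J1  (J1 flow already set via bond 0)
b5 stroke at J1  (1-jn J1 has f-setter on 0)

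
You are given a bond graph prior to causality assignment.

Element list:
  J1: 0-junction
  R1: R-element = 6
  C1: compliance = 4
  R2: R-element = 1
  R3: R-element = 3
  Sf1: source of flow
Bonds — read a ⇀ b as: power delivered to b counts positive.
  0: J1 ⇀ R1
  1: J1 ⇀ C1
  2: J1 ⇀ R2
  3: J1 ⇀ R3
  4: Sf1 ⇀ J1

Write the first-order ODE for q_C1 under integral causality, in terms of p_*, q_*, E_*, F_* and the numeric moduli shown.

dq_C1/dt = F_Sf1 - 3*q_C1/8

β4 stroke at Sf1  (Sf1: flow source, stroke at near end)
β1 stroke at J1  (C1: C, integral causality)
β0 stroke at R1  (J1: bond 1 brought effort, rest push out)
β2 stroke at R2  (J1 effort already set via bond 1)
β3 stroke at R3  (J1 effort already set via bond 1)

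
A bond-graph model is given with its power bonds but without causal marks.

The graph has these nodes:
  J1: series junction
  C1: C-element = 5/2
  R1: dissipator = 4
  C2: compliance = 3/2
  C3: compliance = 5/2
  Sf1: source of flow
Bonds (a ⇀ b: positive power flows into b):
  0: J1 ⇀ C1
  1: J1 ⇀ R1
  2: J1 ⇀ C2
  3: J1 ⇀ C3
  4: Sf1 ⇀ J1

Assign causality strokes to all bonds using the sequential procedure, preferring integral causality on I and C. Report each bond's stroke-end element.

#4 →Sf1  (source Sf1 imposes f)
#0 →J1  (J1 flow already set via bond 4)
#1 →J1  (common-f at J1 fixed by 4)
#2 →J1  (J1 flow already set via bond 4)
#3 →J1  (1-jn J1 has f-setter on 4)

bond 0 |J1
bond 1 |J1
bond 2 |J1
bond 3 |J1
bond 4 |Sf1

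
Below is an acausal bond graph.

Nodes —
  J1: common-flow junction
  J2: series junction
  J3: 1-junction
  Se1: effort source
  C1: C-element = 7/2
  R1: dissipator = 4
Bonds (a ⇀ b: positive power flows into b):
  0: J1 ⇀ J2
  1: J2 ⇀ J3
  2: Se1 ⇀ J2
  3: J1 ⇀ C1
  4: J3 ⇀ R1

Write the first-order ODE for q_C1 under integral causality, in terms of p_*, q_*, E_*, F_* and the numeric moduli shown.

bond 2 →J2  (Se1 fixes effort; stroke away)
bond 3 →J1  (C1: C, integral causality)
bond 0 →J2  (closing 1-jn rule on J1)
bond 1 →J3  (J2: last free bond brings flow in)
bond 4 →R1  (J3: last free bond brings flow in)

dq_C1/dt = E_Se1/4 - q_C1/14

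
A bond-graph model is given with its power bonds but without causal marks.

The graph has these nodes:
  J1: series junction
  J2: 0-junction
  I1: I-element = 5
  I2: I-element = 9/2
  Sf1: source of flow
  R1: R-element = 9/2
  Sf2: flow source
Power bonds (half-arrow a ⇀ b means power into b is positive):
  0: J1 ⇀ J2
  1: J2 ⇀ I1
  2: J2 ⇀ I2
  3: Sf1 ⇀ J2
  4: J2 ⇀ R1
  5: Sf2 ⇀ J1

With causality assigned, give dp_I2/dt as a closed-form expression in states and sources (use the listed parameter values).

β3 →Sf1  (source Sf1 imposes f)
β5 →Sf2  (source Sf2 imposes f)
β0 →J1  (J1: bond 5 brought flow, rest push out)
β1 →I1  (I1: I, integral causality)
β2 →I2  (prefer integral on I2)
β4 →J2  (J2 needs exactly one e-in)

dp_I2/dt = 9*F_Sf1/2 + 9*F_Sf2/2 - 9*p_I1/10 - p_I2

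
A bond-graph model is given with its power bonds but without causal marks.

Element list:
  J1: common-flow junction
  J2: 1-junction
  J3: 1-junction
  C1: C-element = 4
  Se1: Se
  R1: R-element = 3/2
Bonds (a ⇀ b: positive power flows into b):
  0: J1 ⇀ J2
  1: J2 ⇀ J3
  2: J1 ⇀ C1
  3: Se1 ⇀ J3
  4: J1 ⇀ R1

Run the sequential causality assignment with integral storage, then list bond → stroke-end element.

b0 |J1
b1 |J2
b2 |J1
b3 |J3
b4 |R1

bond 3 stroke→J3  (source Se1 imposes e)
bond 1 stroke→J2  (only one flow-in slot at J3)
bond 0 stroke→J1  (J2 needs exactly one f-in)
bond 2 stroke→J1  (prefer integral on C1)
bond 4 stroke→R1  (closing 1-jn rule on J1)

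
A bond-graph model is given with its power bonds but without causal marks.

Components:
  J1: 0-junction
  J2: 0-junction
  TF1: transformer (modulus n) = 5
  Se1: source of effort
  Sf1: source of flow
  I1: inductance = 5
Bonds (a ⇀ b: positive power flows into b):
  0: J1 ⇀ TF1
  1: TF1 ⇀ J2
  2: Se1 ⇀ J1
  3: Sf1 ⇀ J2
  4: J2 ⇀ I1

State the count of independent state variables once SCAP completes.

1  (I1 all integral)

b2 stroke→J1  (source Se1 imposes e)
b3 stroke→Sf1  (Sf1 fixes flow; stroke at Sf1)
b0 stroke→TF1  (J1: bond 2 brought effort, rest push out)
b1 stroke→J2  (TF1 one-in-one-out from 0)
b4 stroke→I1  (J2 effort already set via bond 1)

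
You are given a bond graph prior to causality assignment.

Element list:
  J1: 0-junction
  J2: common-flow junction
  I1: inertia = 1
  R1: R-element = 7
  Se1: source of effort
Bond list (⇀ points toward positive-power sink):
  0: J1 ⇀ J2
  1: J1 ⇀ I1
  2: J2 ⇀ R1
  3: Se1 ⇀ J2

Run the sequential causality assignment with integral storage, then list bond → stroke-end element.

β0 stroke at J1
β1 stroke at I1
β2 stroke at J2
β3 stroke at J2

#3 stroke at J2  (source Se1 imposes e)
#1 stroke at I1  (prefer integral on I1)
#0 stroke at J1  (J1: last free bond brings effort in)
#2 stroke at J2  (common-f at J2 fixed by 0)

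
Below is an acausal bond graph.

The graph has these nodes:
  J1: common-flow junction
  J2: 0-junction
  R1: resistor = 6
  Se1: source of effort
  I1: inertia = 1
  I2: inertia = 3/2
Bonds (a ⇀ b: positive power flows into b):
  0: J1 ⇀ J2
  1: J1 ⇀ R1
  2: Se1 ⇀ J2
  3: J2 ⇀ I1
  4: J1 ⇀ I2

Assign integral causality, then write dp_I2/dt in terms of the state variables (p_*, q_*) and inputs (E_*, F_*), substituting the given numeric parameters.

#2 |J2  (Se1: effort source, stroke at far end)
#0 |J1  (0-jn J2 has e-setter on 2)
#3 |I1  (J2: bond 2 brought effort, rest push out)
#4 |I2  (I2 integral (f out))
#1 |J1  (common-f at J1 fixed by 4)

dp_I2/dt = -E_Se1 - 4*p_I2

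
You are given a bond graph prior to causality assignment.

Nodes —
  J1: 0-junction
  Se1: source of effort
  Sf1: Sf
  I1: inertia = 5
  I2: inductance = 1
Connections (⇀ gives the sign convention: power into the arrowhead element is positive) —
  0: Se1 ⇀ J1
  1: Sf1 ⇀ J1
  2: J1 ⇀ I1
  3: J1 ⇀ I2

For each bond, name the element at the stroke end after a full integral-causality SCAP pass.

bond 0 stroke→J1  (Se1 (Se) sets effort on bond)
bond 1 stroke→Sf1  (Sf1 (Sf) sets flow on bond)
bond 2 stroke→I1  (0-jn J1 has e-setter on 0)
bond 3 stroke→I2  (J1: bond 0 brought effort, rest push out)

b0 stroke→J1
b1 stroke→Sf1
b2 stroke→I1
b3 stroke→I2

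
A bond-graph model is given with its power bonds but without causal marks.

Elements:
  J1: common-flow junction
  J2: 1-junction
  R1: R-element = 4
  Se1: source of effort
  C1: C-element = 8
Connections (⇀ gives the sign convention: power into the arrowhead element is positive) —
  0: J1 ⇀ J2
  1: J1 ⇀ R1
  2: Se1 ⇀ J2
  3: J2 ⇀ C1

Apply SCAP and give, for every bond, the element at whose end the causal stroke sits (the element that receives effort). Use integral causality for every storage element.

b2 →J2  (source Se1 imposes e)
b3 →J2  (C1 integral (e out))
b0 →J1  (J2 needs exactly one f-in)
b1 →R1  (J1: last free bond brings flow in)

b0 stroke at J1
b1 stroke at R1
b2 stroke at J2
b3 stroke at J2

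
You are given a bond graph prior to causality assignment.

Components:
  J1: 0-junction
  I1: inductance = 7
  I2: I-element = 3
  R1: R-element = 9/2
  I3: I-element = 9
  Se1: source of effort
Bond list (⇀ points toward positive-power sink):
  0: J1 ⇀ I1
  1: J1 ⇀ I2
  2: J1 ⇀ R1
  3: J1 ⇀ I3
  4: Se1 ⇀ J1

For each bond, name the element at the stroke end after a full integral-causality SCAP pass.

bond 0 |I1
bond 1 |I2
bond 2 |R1
bond 3 |I3
bond 4 |J1

β4 →J1  (Se1 (Se) sets effort on bond)
β0 →I1  (J1: bond 4 brought effort, rest push out)
β1 →I2  (0-jn J1 has e-setter on 4)
β2 →R1  (common-e at J1 fixed by 4)
β3 →I3  (0-jn J1 has e-setter on 4)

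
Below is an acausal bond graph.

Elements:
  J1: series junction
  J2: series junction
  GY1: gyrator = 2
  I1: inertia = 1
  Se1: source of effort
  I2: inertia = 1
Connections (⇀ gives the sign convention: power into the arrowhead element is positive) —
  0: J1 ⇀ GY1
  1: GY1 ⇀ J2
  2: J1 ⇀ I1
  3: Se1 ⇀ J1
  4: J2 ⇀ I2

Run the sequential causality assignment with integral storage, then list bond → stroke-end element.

b0 →J1
b1 →J2
b2 →I1
b3 →J1
b4 →I2

bond 3 →J1  (Se1 (Se) sets effort on bond)
bond 2 →I1  (I1: I, integral causality)
bond 0 →J1  (1-jn J1 has f-setter on 2)
bond 1 →J2  (GY GY1: same side as bond 0)
bond 4 →I2  (only one flow-in slot at J2)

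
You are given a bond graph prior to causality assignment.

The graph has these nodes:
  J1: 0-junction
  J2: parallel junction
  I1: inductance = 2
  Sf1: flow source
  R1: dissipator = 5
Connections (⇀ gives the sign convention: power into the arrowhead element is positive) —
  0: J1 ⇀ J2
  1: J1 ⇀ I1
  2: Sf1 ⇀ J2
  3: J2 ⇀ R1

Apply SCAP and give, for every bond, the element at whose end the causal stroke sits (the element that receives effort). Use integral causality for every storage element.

#0 →J1
#1 →I1
#2 →Sf1
#3 →J2

bond 2 |Sf1  (Sf1 fixes flow; stroke at Sf1)
bond 1 |I1  (I1 outputs flow p/I1)
bond 0 |J1  (closing 0-jn rule on J1)
bond 3 |J2  (only one effort-in slot at J2)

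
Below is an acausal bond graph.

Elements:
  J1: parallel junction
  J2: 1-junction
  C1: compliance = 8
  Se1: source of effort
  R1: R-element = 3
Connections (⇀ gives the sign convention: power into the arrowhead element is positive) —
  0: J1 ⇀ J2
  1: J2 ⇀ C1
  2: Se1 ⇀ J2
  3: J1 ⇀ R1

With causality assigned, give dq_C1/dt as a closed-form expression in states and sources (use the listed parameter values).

dq_C1/dt = E_Se1/3 - q_C1/24

#2 |J2  (Se1: effort source, stroke at far end)
#1 |J2  (C1 integral (e out))
#0 |J1  (J2: last free bond brings flow in)
#3 |R1  (common-e at J1 fixed by 0)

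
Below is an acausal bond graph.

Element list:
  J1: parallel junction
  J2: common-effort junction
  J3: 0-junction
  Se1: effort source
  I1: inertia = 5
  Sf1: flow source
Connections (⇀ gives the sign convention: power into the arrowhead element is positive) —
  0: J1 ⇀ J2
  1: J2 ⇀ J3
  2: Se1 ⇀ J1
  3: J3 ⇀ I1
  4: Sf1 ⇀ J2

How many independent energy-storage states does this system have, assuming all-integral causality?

1  (I1 all integral)

β2 |J1  (Se1: effort source, stroke at far end)
β4 |Sf1  (Sf1 fixes flow; stroke at Sf1)
β0 |J2  (J1: bond 2 brought effort, rest push out)
β1 |J3  (common-e at J2 fixed by 0)
β3 |I1  (J3: bond 1 brought effort, rest push out)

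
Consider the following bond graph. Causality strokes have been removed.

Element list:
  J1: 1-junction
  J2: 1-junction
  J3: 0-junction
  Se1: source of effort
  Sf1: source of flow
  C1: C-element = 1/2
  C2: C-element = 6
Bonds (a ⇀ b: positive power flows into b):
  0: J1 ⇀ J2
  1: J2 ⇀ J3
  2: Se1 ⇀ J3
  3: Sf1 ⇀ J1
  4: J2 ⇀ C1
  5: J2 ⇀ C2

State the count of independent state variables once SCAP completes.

2  (C1, C2 all integral)

β2 →J3  (Se1: effort source, stroke at far end)
β3 →Sf1  (source Sf1 imposes f)
β0 →J1  (1-jn J1 has f-setter on 3)
β1 →J2  (common-f at J2 fixed by 0)
β4 →J2  (1-jn J2 has f-setter on 0)
β5 →J2  (J2: bond 0 brought flow, rest push out)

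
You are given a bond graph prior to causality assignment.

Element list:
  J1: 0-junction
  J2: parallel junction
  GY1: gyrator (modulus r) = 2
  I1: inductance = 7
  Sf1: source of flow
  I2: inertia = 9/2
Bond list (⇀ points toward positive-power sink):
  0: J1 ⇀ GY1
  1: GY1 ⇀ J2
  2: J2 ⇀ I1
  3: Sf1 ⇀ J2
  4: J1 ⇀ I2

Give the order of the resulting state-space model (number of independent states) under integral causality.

bond 3 stroke at Sf1  (Sf1 fixes flow; stroke at Sf1)
bond 2 stroke at I1  (I1 integral (f out))
bond 1 stroke at J2  (J2 needs exactly one e-in)
bond 0 stroke at J1  (GY1: gyrator matches bond 1)
bond 4 stroke at I2  (J1: bond 0 brought effort, rest push out)

2  (I1, I2 all integral)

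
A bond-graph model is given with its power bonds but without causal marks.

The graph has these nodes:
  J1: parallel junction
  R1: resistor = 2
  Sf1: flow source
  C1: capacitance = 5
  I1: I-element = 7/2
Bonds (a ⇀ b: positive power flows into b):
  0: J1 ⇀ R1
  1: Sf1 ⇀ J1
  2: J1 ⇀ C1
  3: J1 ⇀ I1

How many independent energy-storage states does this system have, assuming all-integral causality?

2  (C1, I1 all integral)

b1 stroke at Sf1  (source Sf1 imposes f)
b2 stroke at J1  (prefer integral on C1)
b0 stroke at R1  (0-jn J1 has e-setter on 2)
b3 stroke at I1  (0-jn J1 has e-setter on 2)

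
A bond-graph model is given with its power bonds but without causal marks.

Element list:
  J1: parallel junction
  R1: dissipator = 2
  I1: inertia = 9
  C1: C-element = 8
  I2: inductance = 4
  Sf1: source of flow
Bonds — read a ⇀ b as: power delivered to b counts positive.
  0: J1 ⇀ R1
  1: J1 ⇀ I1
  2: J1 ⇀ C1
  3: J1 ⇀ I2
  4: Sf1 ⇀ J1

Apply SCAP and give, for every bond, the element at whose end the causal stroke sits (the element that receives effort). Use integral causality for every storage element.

bond 4 |Sf1  (Sf1 fixes flow; stroke at Sf1)
bond 1 |I1  (I1 integral (f out))
bond 2 |J1  (C1: C, integral causality)
bond 0 |R1  (J1 effort already set via bond 2)
bond 3 |I2  (common-e at J1 fixed by 2)

#0 →R1
#1 →I1
#2 →J1
#3 →I2
#4 →Sf1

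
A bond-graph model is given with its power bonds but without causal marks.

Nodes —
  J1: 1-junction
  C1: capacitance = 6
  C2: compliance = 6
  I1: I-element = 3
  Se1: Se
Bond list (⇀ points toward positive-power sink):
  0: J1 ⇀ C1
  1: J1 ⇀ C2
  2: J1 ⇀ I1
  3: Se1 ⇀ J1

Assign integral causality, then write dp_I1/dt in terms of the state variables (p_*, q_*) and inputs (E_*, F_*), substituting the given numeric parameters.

bond 3 →J1  (Se1 fixes effort; stroke away)
bond 0 →J1  (C1: C, integral causality)
bond 1 →J1  (C2: C, integral causality)
bond 2 →I1  (closing 1-jn rule on J1)

dp_I1/dt = E_Se1 - q_C1/6 - q_C2/6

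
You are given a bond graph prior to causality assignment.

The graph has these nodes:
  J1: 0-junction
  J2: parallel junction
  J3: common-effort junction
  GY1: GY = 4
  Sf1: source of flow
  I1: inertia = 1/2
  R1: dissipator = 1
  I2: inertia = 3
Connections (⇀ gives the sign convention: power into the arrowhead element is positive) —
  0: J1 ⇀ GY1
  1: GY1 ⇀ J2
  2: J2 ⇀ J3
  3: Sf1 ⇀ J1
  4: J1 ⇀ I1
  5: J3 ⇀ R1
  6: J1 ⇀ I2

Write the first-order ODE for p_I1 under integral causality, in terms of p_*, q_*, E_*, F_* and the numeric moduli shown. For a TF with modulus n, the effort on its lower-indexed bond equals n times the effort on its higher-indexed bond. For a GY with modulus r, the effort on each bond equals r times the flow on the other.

#3 stroke at Sf1  (Sf1: flow source, stroke at near end)
#4 stroke at I1  (prefer integral on I1)
#6 stroke at I2  (I2 outputs flow p/I2)
#0 stroke at J1  (closing 0-jn rule on J1)
#1 stroke at J2  (GY1 both-in/both-out from 0)
#2 stroke at J3  (common-e at J2 fixed by 1)
#5 stroke at R1  (J3: bond 2 brought effort, rest push out)

dp_I1/dt = 16*F_Sf1 - 32*p_I1 - 16*p_I2/3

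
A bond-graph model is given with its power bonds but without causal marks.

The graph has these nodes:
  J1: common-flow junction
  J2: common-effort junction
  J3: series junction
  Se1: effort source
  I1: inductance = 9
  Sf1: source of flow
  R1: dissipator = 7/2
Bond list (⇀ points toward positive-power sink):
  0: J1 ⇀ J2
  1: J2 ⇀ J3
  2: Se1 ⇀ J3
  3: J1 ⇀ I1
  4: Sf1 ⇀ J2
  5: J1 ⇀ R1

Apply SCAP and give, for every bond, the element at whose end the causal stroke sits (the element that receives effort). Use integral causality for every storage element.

b2 stroke at J3  (Se1: effort source, stroke at far end)
b4 stroke at Sf1  (source Sf1 imposes f)
b1 stroke at J2  (J3 needs exactly one f-in)
b0 stroke at J1  (common-e at J2 fixed by 1)
b3 stroke at I1  (I1: I, integral causality)
b5 stroke at J1  (J1: bond 3 brought flow, rest push out)

b0 →J1
b1 →J2
b2 →J3
b3 →I1
b4 →Sf1
b5 →J1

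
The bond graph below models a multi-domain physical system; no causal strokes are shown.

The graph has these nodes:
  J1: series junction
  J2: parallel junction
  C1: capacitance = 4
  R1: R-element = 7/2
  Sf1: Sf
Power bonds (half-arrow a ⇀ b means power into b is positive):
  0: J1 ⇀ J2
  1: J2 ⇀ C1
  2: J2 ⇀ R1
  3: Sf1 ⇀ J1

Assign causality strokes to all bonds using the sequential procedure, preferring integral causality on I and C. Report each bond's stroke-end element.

#0 stroke at J1
#1 stroke at J2
#2 stroke at R1
#3 stroke at Sf1

bond 3 |Sf1  (Sf1: flow source, stroke at near end)
bond 0 |J1  (1-jn J1 has f-setter on 3)
bond 1 |J2  (C1: C, integral causality)
bond 2 |R1  (J2 effort already set via bond 1)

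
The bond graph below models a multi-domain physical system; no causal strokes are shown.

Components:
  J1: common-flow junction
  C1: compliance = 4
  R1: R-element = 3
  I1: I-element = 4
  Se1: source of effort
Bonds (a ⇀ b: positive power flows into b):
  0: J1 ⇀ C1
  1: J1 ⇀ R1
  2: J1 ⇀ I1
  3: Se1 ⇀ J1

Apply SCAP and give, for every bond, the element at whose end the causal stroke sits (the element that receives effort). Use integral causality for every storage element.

β0 |J1
β1 |J1
β2 |I1
β3 |J1

b3 |J1  (Se1: effort source, stroke at far end)
b0 |J1  (prefer integral on C1)
b2 |I1  (I1 integral (f out))
b1 |J1  (1-jn J1 has f-setter on 2)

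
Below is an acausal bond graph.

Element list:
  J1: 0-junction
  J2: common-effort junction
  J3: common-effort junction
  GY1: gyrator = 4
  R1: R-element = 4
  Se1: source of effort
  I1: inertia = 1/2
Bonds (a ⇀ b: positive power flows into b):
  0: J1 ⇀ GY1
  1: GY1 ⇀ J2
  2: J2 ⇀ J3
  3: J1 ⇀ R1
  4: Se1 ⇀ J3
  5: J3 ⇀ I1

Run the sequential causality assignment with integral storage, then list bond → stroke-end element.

bond 4 |J3  (Se1: effort source, stroke at far end)
bond 2 |J2  (J3: bond 4 brought effort, rest push out)
bond 5 |I1  (0-jn J3 has e-setter on 4)
bond 1 |GY1  (J2: bond 2 brought effort, rest push out)
bond 0 |GY1  (GY GY1: same side as bond 1)
bond 3 |J1  (only one effort-in slot at J1)

bond 0 →GY1
bond 1 →GY1
bond 2 →J2
bond 3 →J1
bond 4 →J3
bond 5 →I1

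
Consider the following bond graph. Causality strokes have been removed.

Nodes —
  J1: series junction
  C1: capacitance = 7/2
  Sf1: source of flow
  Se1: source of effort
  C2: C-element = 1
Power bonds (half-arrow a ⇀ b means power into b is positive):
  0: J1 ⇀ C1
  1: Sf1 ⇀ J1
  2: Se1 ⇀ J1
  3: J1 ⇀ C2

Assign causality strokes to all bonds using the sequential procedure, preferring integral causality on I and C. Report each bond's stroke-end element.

#0 stroke→J1
#1 stroke→Sf1
#2 stroke→J1
#3 stroke→J1

bond 1 →Sf1  (source Sf1 imposes f)
bond 2 →J1  (Se1: effort source, stroke at far end)
bond 0 →J1  (J1 flow already set via bond 1)
bond 3 →J1  (1-jn J1 has f-setter on 1)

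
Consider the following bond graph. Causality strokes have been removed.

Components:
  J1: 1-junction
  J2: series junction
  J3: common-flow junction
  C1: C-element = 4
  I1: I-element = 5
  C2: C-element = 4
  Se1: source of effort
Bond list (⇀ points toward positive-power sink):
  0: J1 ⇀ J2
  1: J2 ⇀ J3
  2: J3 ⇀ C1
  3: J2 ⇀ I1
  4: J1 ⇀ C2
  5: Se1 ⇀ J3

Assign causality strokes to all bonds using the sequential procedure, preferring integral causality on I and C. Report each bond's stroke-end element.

#0 stroke at J2
#1 stroke at J2
#2 stroke at J3
#3 stroke at I1
#4 stroke at J1
#5 stroke at J3

b5 →J3  (Se1 (Se) sets effort on bond)
b2 →J3  (C1 outputs effort q/C1)
b1 →J2  (J3 needs exactly one f-in)
b3 →I1  (I1: I, integral causality)
b0 →J2  (common-f at J2 fixed by 3)
b4 →J1  (1-jn J1 has f-setter on 0)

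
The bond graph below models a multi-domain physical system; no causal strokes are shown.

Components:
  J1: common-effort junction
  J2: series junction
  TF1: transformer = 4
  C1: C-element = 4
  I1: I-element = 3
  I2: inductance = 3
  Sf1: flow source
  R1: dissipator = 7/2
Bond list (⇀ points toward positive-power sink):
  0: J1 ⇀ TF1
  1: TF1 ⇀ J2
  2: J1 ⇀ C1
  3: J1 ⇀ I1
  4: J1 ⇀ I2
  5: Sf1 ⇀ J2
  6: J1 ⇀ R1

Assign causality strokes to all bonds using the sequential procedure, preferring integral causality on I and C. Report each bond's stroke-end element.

b0 →TF1
b1 →J2
b2 →J1
b3 →I1
b4 →I2
b5 →Sf1
b6 →R1

bond 5 stroke at Sf1  (source Sf1 imposes f)
bond 1 stroke at J2  (common-f at J2 fixed by 5)
bond 0 stroke at TF1  (TF1 one-in-one-out from 1)
bond 2 stroke at J1  (C1 outputs effort q/C1)
bond 3 stroke at I1  (common-e at J1 fixed by 2)
bond 4 stroke at I2  (common-e at J1 fixed by 2)
bond 6 stroke at R1  (0-jn J1 has e-setter on 2)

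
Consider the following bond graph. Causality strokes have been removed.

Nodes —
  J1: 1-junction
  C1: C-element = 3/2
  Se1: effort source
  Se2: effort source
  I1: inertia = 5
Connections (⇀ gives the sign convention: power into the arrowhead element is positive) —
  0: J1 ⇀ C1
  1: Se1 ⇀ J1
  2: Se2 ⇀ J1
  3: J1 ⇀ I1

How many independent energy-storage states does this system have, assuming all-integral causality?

b1 →J1  (source Se1 imposes e)
b2 →J1  (Se2 (Se) sets effort on bond)
b0 →J1  (prefer integral on C1)
b3 →I1  (J1 needs exactly one f-in)

2  (C1, I1 all integral)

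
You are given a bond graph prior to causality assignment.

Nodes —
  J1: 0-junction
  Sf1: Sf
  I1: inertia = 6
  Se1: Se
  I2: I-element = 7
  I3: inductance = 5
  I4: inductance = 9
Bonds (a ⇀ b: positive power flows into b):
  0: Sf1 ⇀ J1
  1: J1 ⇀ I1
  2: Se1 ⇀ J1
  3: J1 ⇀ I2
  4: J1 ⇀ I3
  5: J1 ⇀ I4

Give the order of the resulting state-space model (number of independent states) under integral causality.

b0 |Sf1  (source Sf1 imposes f)
b2 |J1  (source Se1 imposes e)
b1 |I1  (J1 effort already set via bond 2)
b3 |I2  (common-e at J1 fixed by 2)
b4 |I3  (0-jn J1 has e-setter on 2)
b5 |I4  (0-jn J1 has e-setter on 2)

4  (I1, I2, I3, I4 all integral)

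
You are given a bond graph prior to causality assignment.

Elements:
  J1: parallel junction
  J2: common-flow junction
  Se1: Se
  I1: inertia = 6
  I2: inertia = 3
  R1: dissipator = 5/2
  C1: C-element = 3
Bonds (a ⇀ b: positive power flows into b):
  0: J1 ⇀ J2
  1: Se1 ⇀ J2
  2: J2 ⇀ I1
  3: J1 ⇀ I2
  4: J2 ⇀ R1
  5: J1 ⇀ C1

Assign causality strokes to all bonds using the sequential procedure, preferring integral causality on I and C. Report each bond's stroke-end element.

#0 stroke at J2
#1 stroke at J2
#2 stroke at I1
#3 stroke at I2
#4 stroke at J2
#5 stroke at J1

b1 stroke→J2  (source Se1 imposes e)
b2 stroke→I1  (I1 outputs flow p/I1)
b0 stroke→J2  (1-jn J2 has f-setter on 2)
b4 stroke→J2  (1-jn J2 has f-setter on 2)
b3 stroke→I2  (I2 integral (f out))
b5 stroke→J1  (closing 0-jn rule on J1)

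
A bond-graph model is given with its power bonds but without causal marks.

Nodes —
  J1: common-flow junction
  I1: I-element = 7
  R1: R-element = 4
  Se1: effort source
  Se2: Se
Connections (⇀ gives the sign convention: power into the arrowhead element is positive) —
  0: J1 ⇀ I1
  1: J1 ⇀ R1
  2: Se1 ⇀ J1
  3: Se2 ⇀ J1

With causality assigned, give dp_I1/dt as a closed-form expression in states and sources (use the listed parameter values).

dp_I1/dt = E_Se1 + E_Se2 - 4*p_I1/7

β2 →J1  (source Se1 imposes e)
β3 →J1  (Se2 fixes effort; stroke away)
β0 →I1  (I1 integral (f out))
β1 →J1  (common-f at J1 fixed by 0)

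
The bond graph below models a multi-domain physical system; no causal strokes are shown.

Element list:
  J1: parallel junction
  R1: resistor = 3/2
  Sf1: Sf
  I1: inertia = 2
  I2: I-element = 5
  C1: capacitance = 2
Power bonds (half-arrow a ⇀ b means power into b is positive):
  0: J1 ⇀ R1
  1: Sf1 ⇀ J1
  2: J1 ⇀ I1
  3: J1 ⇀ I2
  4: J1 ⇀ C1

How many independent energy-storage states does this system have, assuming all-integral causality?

3  (C1, I1, I2 all integral)

β1 stroke at Sf1  (Sf1 (Sf) sets flow on bond)
β2 stroke at I1  (I1: I, integral causality)
β3 stroke at I2  (prefer integral on I2)
β4 stroke at J1  (C1 integral (e out))
β0 stroke at R1  (common-e at J1 fixed by 4)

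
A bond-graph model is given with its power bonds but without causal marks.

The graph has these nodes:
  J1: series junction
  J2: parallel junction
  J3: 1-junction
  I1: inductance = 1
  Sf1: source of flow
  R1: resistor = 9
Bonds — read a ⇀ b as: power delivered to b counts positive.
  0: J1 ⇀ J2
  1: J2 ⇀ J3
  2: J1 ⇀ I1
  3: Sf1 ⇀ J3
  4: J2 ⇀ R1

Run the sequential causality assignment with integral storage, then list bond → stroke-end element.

b3 stroke at Sf1  (Sf1 fixes flow; stroke at Sf1)
b1 stroke at J3  (J3: bond 3 brought flow, rest push out)
b2 stroke at I1  (I1: I, integral causality)
b0 stroke at J1  (common-f at J1 fixed by 2)
b4 stroke at J2  (only one effort-in slot at J2)

bond 0 →J1
bond 1 →J3
bond 2 →I1
bond 3 →Sf1
bond 4 →J2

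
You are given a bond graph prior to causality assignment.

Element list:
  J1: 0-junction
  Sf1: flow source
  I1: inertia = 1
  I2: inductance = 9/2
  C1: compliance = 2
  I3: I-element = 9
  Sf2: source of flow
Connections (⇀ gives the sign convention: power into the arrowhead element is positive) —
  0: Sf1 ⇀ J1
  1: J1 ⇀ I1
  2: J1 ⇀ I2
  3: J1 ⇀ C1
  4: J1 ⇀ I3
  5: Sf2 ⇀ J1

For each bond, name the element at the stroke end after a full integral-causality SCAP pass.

b0 |Sf1
b1 |I1
b2 |I2
b3 |J1
b4 |I3
b5 |Sf2

#0 →Sf1  (Sf1: flow source, stroke at near end)
#5 →Sf2  (Sf2 fixes flow; stroke at Sf2)
#1 →I1  (prefer integral on I1)
#2 →I2  (I2 outputs flow p/I2)
#3 →J1  (prefer integral on C1)
#4 →I3  (J1 effort already set via bond 3)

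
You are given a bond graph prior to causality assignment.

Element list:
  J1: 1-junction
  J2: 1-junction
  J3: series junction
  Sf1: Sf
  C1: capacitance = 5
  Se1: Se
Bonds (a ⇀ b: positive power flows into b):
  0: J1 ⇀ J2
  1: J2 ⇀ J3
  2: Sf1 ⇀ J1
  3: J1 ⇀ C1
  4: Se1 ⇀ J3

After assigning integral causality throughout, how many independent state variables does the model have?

1  (C1 all integral)

β2 →Sf1  (Sf1: flow source, stroke at near end)
β4 →J3  (Se1 fixes effort; stroke away)
β0 →J1  (common-f at J1 fixed by 2)
β3 →J1  (J1 flow already set via bond 2)
β1 →J2  (J2: bond 0 brought flow, rest push out)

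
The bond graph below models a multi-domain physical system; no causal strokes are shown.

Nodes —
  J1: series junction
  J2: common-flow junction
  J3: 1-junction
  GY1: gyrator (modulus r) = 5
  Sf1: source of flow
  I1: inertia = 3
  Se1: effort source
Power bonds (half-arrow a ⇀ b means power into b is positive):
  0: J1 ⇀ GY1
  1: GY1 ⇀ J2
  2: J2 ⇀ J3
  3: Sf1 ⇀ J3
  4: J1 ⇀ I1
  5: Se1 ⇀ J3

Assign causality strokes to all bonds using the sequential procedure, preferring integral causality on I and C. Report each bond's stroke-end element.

#3 stroke→Sf1  (source Sf1 imposes f)
#5 stroke→J3  (source Se1 imposes e)
#2 stroke→J3  (common-f at J3 fixed by 3)
#1 stroke→J2  (J2: bond 2 brought flow, rest push out)
#0 stroke→J1  (GY GY1: same side as bond 1)
#4 stroke→I1  (closing 1-jn rule on J1)

β0 |J1
β1 |J2
β2 |J3
β3 |Sf1
β4 |I1
β5 |J3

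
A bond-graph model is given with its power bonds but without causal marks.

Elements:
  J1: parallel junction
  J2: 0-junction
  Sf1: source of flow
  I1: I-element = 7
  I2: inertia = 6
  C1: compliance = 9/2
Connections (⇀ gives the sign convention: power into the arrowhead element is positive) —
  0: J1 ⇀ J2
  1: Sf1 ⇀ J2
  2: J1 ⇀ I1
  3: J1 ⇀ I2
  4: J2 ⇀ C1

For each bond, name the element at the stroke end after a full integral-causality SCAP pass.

β0 |J1
β1 |Sf1
β2 |I1
β3 |I2
β4 |J2

β1 →Sf1  (source Sf1 imposes f)
β2 →I1  (I1: I, integral causality)
β3 →I2  (I2: I, integral causality)
β0 →J1  (J1 needs exactly one e-in)
β4 →J2  (only one effort-in slot at J2)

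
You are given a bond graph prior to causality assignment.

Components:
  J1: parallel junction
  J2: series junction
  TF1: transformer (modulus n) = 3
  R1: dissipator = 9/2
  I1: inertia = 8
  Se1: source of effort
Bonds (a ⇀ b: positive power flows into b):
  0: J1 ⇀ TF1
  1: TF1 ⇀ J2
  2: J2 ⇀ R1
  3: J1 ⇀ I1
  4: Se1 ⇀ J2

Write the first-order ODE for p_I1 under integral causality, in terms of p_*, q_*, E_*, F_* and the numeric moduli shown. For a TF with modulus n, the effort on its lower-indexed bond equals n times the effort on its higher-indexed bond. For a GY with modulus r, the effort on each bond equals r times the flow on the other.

dp_I1/dt = -3*E_Se1 - 81*p_I1/16

bond 4 →J2  (Se1 (Se) sets effort on bond)
bond 3 →I1  (prefer integral on I1)
bond 0 →J1  (only one effort-in slot at J1)
bond 1 →TF1  (TF1: transformer flips bond 0)
bond 2 →J2  (1-jn J2 has f-setter on 1)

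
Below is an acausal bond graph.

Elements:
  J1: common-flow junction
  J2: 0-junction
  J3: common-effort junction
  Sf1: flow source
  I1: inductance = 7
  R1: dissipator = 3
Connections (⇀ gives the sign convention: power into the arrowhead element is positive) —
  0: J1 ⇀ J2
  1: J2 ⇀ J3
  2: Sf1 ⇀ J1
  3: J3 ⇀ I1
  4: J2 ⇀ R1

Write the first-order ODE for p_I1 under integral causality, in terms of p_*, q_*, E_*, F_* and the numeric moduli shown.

b2 stroke→Sf1  (source Sf1 imposes f)
b0 stroke→J1  (common-f at J1 fixed by 2)
b3 stroke→I1  (I1 integral (f out))
b1 stroke→J3  (closing 0-jn rule on J3)
b4 stroke→J2  (closing 0-jn rule on J2)

dp_I1/dt = 3*F_Sf1 - 3*p_I1/7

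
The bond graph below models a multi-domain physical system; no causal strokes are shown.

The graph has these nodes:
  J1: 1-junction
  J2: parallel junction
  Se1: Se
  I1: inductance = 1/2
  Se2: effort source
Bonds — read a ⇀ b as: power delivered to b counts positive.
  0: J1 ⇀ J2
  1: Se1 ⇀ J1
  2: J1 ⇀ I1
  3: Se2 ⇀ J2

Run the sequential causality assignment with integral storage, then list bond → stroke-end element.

b0 stroke→J1
b1 stroke→J1
b2 stroke→I1
b3 stroke→J2

β1 stroke at J1  (Se1: effort source, stroke at far end)
β3 stroke at J2  (Se2 (Se) sets effort on bond)
β0 stroke at J1  (J2: bond 3 brought effort, rest push out)
β2 stroke at I1  (J1: last free bond brings flow in)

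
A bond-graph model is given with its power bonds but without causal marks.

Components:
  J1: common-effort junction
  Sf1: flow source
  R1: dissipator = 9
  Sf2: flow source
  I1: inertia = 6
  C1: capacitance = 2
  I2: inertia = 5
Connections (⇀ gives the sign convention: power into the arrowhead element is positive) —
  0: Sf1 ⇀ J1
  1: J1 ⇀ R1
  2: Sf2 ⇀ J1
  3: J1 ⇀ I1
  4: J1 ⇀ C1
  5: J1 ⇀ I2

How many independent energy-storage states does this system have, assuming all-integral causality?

3  (C1, I1, I2 all integral)

b0 |Sf1  (Sf1: flow source, stroke at near end)
b2 |Sf2  (Sf2: flow source, stroke at near end)
b3 |I1  (I1 integral (f out))
b4 |J1  (C1: C, integral causality)
b1 |R1  (J1 effort already set via bond 4)
b5 |I2  (J1: bond 4 brought effort, rest push out)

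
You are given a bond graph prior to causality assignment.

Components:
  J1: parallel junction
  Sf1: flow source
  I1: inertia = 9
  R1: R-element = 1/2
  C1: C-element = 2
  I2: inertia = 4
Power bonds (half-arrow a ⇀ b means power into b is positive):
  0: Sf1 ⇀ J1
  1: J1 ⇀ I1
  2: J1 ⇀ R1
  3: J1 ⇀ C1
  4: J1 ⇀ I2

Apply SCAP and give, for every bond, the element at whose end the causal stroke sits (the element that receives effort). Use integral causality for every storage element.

bond 0 stroke→Sf1
bond 1 stroke→I1
bond 2 stroke→R1
bond 3 stroke→J1
bond 4 stroke→I2

bond 0 |Sf1  (Sf1 (Sf) sets flow on bond)
bond 1 |I1  (I1: I, integral causality)
bond 3 |J1  (C1 outputs effort q/C1)
bond 2 |R1  (J1 effort already set via bond 3)
bond 4 |I2  (J1 effort already set via bond 3)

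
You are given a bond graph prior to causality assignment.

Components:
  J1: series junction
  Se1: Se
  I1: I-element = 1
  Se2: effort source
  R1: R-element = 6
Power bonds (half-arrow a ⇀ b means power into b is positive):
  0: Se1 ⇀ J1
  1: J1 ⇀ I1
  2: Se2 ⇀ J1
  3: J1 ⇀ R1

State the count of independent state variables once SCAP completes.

1  (I1 all integral)

#0 |J1  (source Se1 imposes e)
#2 |J1  (Se2 (Se) sets effort on bond)
#1 |I1  (prefer integral on I1)
#3 |J1  (common-f at J1 fixed by 1)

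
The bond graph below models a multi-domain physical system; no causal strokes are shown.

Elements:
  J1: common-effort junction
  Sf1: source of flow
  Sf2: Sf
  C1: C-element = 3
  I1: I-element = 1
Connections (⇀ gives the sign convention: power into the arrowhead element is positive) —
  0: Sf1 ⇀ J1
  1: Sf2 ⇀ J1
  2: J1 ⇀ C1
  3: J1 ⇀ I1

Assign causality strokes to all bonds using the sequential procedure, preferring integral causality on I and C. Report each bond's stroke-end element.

β0 |Sf1
β1 |Sf2
β2 |J1
β3 |I1

#0 stroke→Sf1  (Sf1 fixes flow; stroke at Sf1)
#1 stroke→Sf2  (Sf2 (Sf) sets flow on bond)
#2 stroke→J1  (prefer integral on C1)
#3 stroke→I1  (common-e at J1 fixed by 2)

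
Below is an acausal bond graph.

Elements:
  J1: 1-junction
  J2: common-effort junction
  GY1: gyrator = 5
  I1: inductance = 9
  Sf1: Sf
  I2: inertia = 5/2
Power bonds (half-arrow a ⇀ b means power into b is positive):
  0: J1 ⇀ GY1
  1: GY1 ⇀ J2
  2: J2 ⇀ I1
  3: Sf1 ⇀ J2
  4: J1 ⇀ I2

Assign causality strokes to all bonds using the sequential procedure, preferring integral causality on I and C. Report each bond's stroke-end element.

bond 3 stroke at Sf1  (Sf1 (Sf) sets flow on bond)
bond 2 stroke at I1  (I1 outputs flow p/I1)
bond 1 stroke at J2  (only one effort-in slot at J2)
bond 0 stroke at J1  (GY1: gyrator matches bond 1)
bond 4 stroke at I2  (J1 needs exactly one f-in)

#0 stroke at J1
#1 stroke at J2
#2 stroke at I1
#3 stroke at Sf1
#4 stroke at I2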